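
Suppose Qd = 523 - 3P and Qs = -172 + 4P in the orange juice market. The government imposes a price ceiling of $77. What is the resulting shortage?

Shortage = 156

Equilibrium price would be P* = 695/7, so the ceiling at 77 binds.
At P = 77: Qd = 523 − 3(77) = 292, Qs = -172 + 4(77) = 136.
Shortage = 292 − 136 = 156.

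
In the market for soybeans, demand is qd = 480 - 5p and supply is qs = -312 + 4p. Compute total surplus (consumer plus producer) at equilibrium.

Equilibrium: 480 - 5p = -312 + 4p gives p* = 88, q* = 40.
Demand choke price: p = 96; supply starts at p = 78.
CS = ½(96 − 88)(40) = 160; PS = ½(88 − 78)(40) = 200.

Total surplus = 360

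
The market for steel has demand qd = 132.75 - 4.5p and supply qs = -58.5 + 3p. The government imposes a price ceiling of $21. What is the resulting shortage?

Shortage = 33.75

Equilibrium price would be p* = 25.5, so the ceiling at 21 binds.
At p = 21: qd = 132.75 − 4.5(21) = 38.25, qs = -58.5 + 3(21) = 4.5.
Shortage = 38.25 − 4.5 = 33.75.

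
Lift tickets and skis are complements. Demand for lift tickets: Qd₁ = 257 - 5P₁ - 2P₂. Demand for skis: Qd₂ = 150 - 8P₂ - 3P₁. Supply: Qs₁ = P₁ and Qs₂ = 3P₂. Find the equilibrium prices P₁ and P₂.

P₁ = 2527/60, P₂ = 2.15

Market 1: 257 - 5P₁ - 2P₂ = P₁ → 6P₁ + 2P₂ = 257.
Market 2: 11P₂ + 3P₁ = 150.
Eliminating P₂: 11×(1) − 2×(2) gives 60P₁ = 2527, so P₁ = 2527/60.
Back-substitute into (2): P₂ = (150 − 3×2527/60) / 11 = 2.15.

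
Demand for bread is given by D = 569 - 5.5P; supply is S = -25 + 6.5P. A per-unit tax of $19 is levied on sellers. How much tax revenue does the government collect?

Pre-tax equilibrium: P* = 49.5, Q* = 296.75.
Tax on sellers shifts supply to S = -25 + 6.5(P − 19) = -148.5 + 6.5P.
569 - 5.5P = -148.5 + 6.5P gives buyer price Pb = 1435/24; sellers receive Ps = 1435/24 − 19 = 979/24.
New quantity: Q = 569 − 5.5(1435/24) = 11527/48.
Revenue = 19 × 11527/48 = 219013/48.

Tax revenue = 219013/48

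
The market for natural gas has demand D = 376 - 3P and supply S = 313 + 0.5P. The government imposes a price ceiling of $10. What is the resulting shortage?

Equilibrium price would be P* = 18, so the ceiling at 10 binds.
At P = 10: D = 376 − 3(10) = 346, S = 313 + 0.5(10) = 318.
Shortage = 346 − 318 = 28.

Shortage = 28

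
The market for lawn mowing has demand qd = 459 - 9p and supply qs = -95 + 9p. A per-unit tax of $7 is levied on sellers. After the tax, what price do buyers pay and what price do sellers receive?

Pre-tax equilibrium: p* = 277/9, q* = 182.
Tax on sellers shifts supply to qs = -95 + 9(p − 7) = -158 + 9p.
459 - 9p = -158 + 9p gives buyer price pb = 617/18; sellers receive ps = 617/18 − 7 = 491/18.
New quantity: q = 459 − 9(617/18) = 150.5.

Buyers pay 617/18, sellers receive 491/18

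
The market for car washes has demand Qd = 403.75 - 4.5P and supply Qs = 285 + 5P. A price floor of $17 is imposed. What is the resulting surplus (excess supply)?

Equilibrium price would be P* = 12.5, so the floor at 17 binds.
At P = 17: Qd = 327.25, Qs = 370.
Surplus = 370 − 327.25 = 42.75.

Surplus = 42.75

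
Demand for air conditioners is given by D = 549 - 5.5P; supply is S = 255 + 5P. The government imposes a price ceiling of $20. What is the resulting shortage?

Equilibrium price would be P* = 28, so the ceiling at 20 binds.
At P = 20: D = 549 − 5.5(20) = 439, S = 255 + 5(20) = 355.
Shortage = 439 − 355 = 84.

Shortage = 84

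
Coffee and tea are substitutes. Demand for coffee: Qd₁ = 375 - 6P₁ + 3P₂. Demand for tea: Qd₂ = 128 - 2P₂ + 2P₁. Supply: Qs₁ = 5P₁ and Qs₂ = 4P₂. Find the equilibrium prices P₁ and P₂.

P₁ = 43.9, P₂ = 1079/30

Market 1: 375 - 6P₁ + 3P₂ = 5P₁ → 11P₁ - 3P₂ = 375.
Market 2: 6P₂ - 2P₁ = 128.
Eliminating P₂: 6×(1) + 3×(2) gives 60P₁ = 2634, so P₁ = 43.9.
Back-substitute into (2): P₂ = (128 + 2×43.9) / 6 = 1079/30.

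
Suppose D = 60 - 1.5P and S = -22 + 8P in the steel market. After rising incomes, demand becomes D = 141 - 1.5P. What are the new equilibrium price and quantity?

P' = 326/19, Q' = 2190/19

Original equilibrium: P* = 164/19, Q* = 894/19.
New equilibrium: 141 - 1.5P = -22 + 8P, so 163 = 9.5P and P' = 326/19; Q' = 141 − 1.5(326/19) = 2190/19.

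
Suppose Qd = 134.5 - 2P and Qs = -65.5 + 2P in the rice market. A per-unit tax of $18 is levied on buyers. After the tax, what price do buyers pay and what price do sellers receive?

Pre-tax equilibrium: P* = 50, Q* = 34.5.
Tax on buyers shifts demand to Qd = 134.5 − 2(P + 18) = 98.5 - 2P.
98.5 - 2P = -65.5 + 2P gives seller price Ps = 41; buyers pay Pb = 41 + 18 = 59.
New quantity: Q = 134.5 − 2(59) = 16.5.

Buyers pay $59, sellers receive $41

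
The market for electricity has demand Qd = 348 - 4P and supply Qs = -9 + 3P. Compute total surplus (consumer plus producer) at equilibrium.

Equilibrium: 348 - 4P = -9 + 3P gives P* = 51, Q* = 144.
Demand choke price: P = 87; supply starts at P = 3.
CS = ½(87 − 51)(144) = 2592; PS = ½(51 − 3)(144) = 3456.

Total surplus = 6048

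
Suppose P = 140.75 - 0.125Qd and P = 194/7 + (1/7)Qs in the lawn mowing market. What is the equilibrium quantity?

Set the two price expressions equal: 140.75 - 0.125Q = 194/7 + (1/7)Q.
3165/28 = (15/56)Q, so Q* = 422.
P* = 140.75 − (0.125)(422) = 88.

Q* = 422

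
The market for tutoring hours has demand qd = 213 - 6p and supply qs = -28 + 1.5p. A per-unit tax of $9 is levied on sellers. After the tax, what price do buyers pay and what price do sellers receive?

Pre-tax equilibrium: p* = 482/15, q* = 20.2.
Tax on sellers shifts supply to qs = -28 + 1.5(p − 9) = -41.5 + 1.5p.
213 - 6p = -41.5 + 1.5p gives buyer price pb = 509/15; sellers receive ps = 509/15 − 9 = 374/15.
New quantity: q = 213 − 6(509/15) = 9.4.

Buyers pay 509/15, sellers receive 374/15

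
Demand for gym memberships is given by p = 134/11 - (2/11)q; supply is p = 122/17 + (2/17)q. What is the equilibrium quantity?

q* = 117/7

Set the two price expressions equal: 134/11 - (2/11)q = 122/17 + (2/17)q.
936/187 = (56/187)q, so q* = 117/7.
p* = 134/11 − (2/11)(117/7) = 64/7.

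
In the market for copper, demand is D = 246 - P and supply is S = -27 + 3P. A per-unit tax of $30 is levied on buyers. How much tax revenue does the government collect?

Pre-tax equilibrium: P* = 68.25, Q* = 177.75.
Tax on buyers shifts demand to D = 246 − 1(P + 30) = 216 - P.
216 - P = -27 + 3P gives seller price Ps = 60.75; buyers pay Pb = 60.75 + 30 = 90.75.
New quantity: Q = 246 − 1(90.75) = 155.25.
Revenue = 30 × 155.25 = 4657.5.

Tax revenue = 4657.5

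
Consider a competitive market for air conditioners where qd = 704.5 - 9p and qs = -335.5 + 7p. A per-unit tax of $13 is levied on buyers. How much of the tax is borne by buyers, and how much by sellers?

Pre-tax equilibrium: p* = 65, q* = 119.5.
Tax on buyers shifts demand to qd = 704.5 − 9(p + 13) = 587.5 - 9p.
587.5 - 9p = -335.5 + 7p gives seller price ps = 57.6875; buyers pay pb = 57.6875 + 13 = 70.6875.
New quantity: q = 704.5 − 9(70.6875) = 68.3125.
Buyer burden = 70.6875 − 65 = 5.6875; seller burden = 65 − 57.6875 = 7.3125.

Buyers bear $5.6875, sellers bear $7.3125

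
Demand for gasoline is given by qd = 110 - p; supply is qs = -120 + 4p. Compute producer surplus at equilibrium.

Producer surplus = 512

Equilibrium: 110 - p = -120 + 4p gives p* = 46, q* = 64.
Supply starts at p = 30 (where qs = 0).
PS = ½(46 − 30)(64) = 512.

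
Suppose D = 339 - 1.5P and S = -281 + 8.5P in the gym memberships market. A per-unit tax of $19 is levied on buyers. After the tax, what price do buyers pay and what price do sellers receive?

Buyers pay $78.15, sellers receive $59.15

Pre-tax equilibrium: P* = 62, Q* = 246.
Tax on buyers shifts demand to D = 339 − 1.5(P + 19) = 310.5 - 1.5P.
310.5 - 1.5P = -281 + 8.5P gives seller price Ps = 59.15; buyers pay Pb = 59.15 + 19 = 78.15.
New quantity: Q = 339 − 1.5(78.15) = 221.775.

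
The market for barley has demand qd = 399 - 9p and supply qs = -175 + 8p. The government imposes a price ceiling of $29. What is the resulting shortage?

Shortage = 81

Equilibrium price would be p* = 574/17, so the ceiling at 29 binds.
At p = 29: qd = 399 − 9(29) = 138, qs = -175 + 8(29) = 57.
Shortage = 138 − 57 = 81.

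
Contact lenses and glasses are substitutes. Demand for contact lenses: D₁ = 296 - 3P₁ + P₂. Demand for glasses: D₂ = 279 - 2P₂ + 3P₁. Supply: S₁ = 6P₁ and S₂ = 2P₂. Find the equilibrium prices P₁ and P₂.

Market 1: 296 - 3P₁ + P₂ = 6P₁ → 9P₁ - P₂ = 296.
Market 2: 4P₂ - 3P₁ = 279.
Eliminating P₂: 4×(1) + 1×(2) gives 33P₁ = 1463, so P₁ = 133/3.
Back-substitute into (2): P₂ = (279 + 3×133/3) / 4 = 103.

P₁ = 133/3, P₂ = 103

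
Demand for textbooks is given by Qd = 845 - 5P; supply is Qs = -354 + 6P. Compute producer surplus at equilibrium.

Equilibrium: 845 - 5P = -354 + 6P gives P* = 109, Q* = 300.
Supply starts at P = 59 (where Qs = 0).
PS = ½(109 − 59)(300) = 7500.

Producer surplus = 7500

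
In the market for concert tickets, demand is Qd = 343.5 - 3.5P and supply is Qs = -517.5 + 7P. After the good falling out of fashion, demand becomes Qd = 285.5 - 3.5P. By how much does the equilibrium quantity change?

Original equilibrium: P* = 82, Q* = 56.5.
New equilibrium: 285.5 - 3.5P = -517.5 + 7P, so 803 = 10.5P and P' = 1606/21; Q' = 285.5 − 3.5(1606/21) = 107/6.
Change in quantity: 107/6 − 56.5 = -116/3.

ΔQ = -116/3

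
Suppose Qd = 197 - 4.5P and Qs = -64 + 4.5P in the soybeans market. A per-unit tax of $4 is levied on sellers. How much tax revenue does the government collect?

Pre-tax equilibrium: P* = 29, Q* = 66.5.
Tax on sellers shifts supply to Qs = -64 + 4.5(P − 4) = -82 + 4.5P.
197 - 4.5P = -82 + 4.5P gives buyer price Pb = 31; sellers receive Ps = 31 − 4 = 27.
New quantity: Q = 197 − 4.5(31) = 57.5.
Revenue = 4 × 57.5 = 230.

Tax revenue = 230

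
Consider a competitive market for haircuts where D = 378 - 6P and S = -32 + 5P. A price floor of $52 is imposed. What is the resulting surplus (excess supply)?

Surplus = 162

Equilibrium price would be P* = 410/11, so the floor at 52 binds.
At P = 52: D = 66, S = 228.
Surplus = 228 − 66 = 162.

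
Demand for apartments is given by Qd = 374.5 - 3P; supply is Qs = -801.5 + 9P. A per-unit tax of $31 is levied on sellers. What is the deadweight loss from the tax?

Pre-tax equilibrium: P* = 98, Q* = 80.5.
Tax on sellers shifts supply to Qs = -801.5 + 9(P − 31) = -1080.5 + 9P.
374.5 - 3P = -1080.5 + 9P gives buyer price Pb = 121.25; sellers receive Ps = 121.25 − 31 = 90.25.
New quantity: Q = 374.5 − 3(121.25) = 10.75.
DWL = ½ × 31 × (80.5 − 10.75) = 1081.125.

Deadweight loss = 1081.125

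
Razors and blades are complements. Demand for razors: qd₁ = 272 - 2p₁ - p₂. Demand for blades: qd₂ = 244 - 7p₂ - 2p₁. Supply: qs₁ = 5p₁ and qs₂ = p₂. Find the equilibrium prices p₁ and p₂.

p₁ = 322/9, p₂ = 194/9

Market 1: 272 - 2p₁ - p₂ = 5p₁ → 7p₁ + p₂ = 272.
Market 2: 8p₂ + 2p₁ = 244.
Eliminating p₂: 8×(1) − 1×(2) gives 54p₁ = 1932, so p₁ = 322/9.
Back-substitute into (2): p₂ = (244 − 2×322/9) / 8 = 194/9.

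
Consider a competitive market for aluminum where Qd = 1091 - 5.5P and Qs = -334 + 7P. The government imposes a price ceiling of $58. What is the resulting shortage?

Shortage = 700

Equilibrium price would be P* = 114, so the ceiling at 58 binds.
At P = 58: Qd = 1091 − 5.5(58) = 772, Qs = -334 + 7(58) = 72.
Shortage = 772 − 72 = 700.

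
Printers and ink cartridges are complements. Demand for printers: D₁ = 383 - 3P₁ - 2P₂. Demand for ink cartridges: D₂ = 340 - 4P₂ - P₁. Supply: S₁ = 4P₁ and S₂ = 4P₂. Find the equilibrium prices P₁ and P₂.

Market 1: 383 - 3P₁ - 2P₂ = 4P₁ → 7P₁ + 2P₂ = 383.
Market 2: 8P₂ + P₁ = 340.
Eliminating P₂: 8×(1) − 2×(2) gives 54P₁ = 2384, so P₁ = 1192/27.
Back-substitute into (2): P₂ = (340 − 1×1192/27) / 8 = 1997/54.

P₁ = 1192/27, P₂ = 1997/54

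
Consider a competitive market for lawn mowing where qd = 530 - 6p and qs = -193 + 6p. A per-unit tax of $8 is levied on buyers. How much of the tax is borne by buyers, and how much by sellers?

Pre-tax equilibrium: p* = 60.25, q* = 168.5.
Tax on buyers shifts demand to qd = 530 − 6(p + 8) = 482 - 6p.
482 - 6p = -193 + 6p gives seller price ps = 56.25; buyers pay pb = 56.25 + 8 = 64.25.
New quantity: q = 530 − 6(64.25) = 144.5.
Buyer burden = 64.25 − 60.25 = 4; seller burden = 60.25 − 56.25 = 4.

Buyers bear $4, sellers bear $4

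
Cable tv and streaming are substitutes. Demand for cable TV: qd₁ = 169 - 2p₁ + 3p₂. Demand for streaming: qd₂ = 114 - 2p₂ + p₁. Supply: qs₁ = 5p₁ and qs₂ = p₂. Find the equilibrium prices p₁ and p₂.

Market 1: 169 - 2p₁ + 3p₂ = 5p₁ → 7p₁ - 3p₂ = 169.
Market 2: 3p₂ - p₁ = 114.
Eliminating p₂: 3×(1) + 3×(2) gives 18p₁ = 849, so p₁ = 283/6.
Back-substitute into (2): p₂ = (114 + 1×283/6) / 3 = 967/18.

p₁ = 283/6, p₂ = 967/18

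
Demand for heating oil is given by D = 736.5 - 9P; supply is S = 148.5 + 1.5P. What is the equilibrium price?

P* = 56

Set D = S: 736.5 - 9P = 148.5 + 1.5P.
588 = 10.5P, so P* = 56.
Q* = 736.5 − 9(56) = 232.5.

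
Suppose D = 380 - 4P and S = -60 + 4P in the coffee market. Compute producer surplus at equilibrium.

Equilibrium: 380 - 4P = -60 + 4P gives P* = 55, Q* = 160.
Supply starts at P = 15 (where S = 0).
PS = ½(55 − 15)(160) = 3200.

Producer surplus = 3200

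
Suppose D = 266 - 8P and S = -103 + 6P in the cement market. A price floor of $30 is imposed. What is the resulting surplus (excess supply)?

Equilibrium price would be P* = 369/14, so the floor at 30 binds.
At P = 30: D = 26, S = 77.
Surplus = 77 − 26 = 51.

Surplus = 51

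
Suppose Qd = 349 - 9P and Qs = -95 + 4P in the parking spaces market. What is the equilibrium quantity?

Set Qd = Qs: 349 - 9P = -95 + 4P.
444 = 13P, so P* = 444/13.
Q* = 349 − 9(444/13) = 541/13.

Q* = 541/13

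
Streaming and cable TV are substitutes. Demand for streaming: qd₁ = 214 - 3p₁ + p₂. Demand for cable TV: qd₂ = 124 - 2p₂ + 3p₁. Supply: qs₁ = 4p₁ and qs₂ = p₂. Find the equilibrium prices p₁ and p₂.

Market 1: 214 - 3p₁ + p₂ = 4p₁ → 7p₁ - p₂ = 214.
Market 2: 3p₂ - 3p₁ = 124.
Eliminating p₂: 3×(1) + 1×(2) gives 18p₁ = 766, so p₁ = 383/9.
Back-substitute into (2): p₂ = (124 + 3×383/9) / 3 = 755/9.

p₁ = 383/9, p₂ = 755/9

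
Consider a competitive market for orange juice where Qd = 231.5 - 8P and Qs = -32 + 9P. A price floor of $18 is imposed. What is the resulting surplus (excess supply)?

Surplus = 42.5

Equilibrium price would be P* = 15.5, so the floor at 18 binds.
At P = 18: Qd = 87.5, Qs = 130.
Surplus = 130 − 87.5 = 42.5.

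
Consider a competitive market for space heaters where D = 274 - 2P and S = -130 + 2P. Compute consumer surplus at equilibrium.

Consumer surplus = 1296

Equilibrium: 274 - 2P = -130 + 2P gives P* = 101, Q* = 72.
Demand choke price (D = 0): P = 137.
CS = ½(137 − 101)(72) = 1296.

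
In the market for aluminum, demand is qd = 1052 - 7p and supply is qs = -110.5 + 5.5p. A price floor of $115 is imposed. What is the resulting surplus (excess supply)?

Equilibrium price would be p* = 93, so the floor at 115 binds.
At p = 115: qd = 247, qs = 522.
Surplus = 522 − 247 = 275.

Surplus = 275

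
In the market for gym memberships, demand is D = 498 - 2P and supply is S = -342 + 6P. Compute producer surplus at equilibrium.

Producer surplus = 6912

Equilibrium: 498 - 2P = -342 + 6P gives P* = 105, Q* = 288.
Supply starts at P = 57 (where S = 0).
PS = ½(105 − 57)(288) = 6912.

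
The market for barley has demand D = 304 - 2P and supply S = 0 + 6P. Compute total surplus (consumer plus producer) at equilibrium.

Total surplus = 17328

Equilibrium: 304 - 2P = 0 + 6P gives P* = 38, Q* = 228.
Demand choke price: P = 152; supply starts at P = 0.
CS = ½(152 − 38)(228) = 12996; PS = ½(38 − 0)(228) = 4332.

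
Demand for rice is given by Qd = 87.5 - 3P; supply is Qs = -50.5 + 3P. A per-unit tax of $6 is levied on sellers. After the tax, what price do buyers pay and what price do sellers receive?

Pre-tax equilibrium: P* = 23, Q* = 18.5.
Tax on sellers shifts supply to Qs = -50.5 + 3(P − 6) = -68.5 + 3P.
87.5 - 3P = -68.5 + 3P gives buyer price Pb = 26; sellers receive Ps = 26 − 6 = 20.
New quantity: Q = 87.5 − 3(26) = 9.5.

Buyers pay $26, sellers receive $20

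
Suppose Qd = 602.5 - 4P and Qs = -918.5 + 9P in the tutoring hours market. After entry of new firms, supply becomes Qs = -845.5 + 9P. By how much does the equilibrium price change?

ΔP = -73/13

Original equilibrium: P* = 117, Q* = 134.5.
New equilibrium: 602.5 - 4P = -845.5 + 9P, so 1448 = 13P and P' = 1448/13; Q' = 602.5 − 4(1448/13) = 4081/26.
Change in price: 1448/13 − 117 = -73/13.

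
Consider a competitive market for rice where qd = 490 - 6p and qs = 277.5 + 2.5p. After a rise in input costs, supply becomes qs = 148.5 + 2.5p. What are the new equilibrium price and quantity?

p' = 683/17, q' = 4232/17

Original equilibrium: p* = 25, q* = 340.
New equilibrium: 490 - 6p = 148.5 + 2.5p, so 341.5 = 8.5p and p' = 683/17; q' = 490 − 6(683/17) = 4232/17.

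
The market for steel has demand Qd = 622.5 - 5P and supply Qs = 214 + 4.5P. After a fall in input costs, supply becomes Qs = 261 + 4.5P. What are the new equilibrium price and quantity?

Original equilibrium: P* = 43, Q* = 407.5.
New equilibrium: 622.5 - 5P = 261 + 4.5P, so 361.5 = 9.5P and P' = 723/19; Q' = 622.5 − 5(723/19) = 16425/38.

P' = 723/19, Q' = 16425/38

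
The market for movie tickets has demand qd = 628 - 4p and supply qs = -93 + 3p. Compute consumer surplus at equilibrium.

Consumer surplus = 5832

Equilibrium: 628 - 4p = -93 + 3p gives p* = 103, q* = 216.
Demand choke price (qd = 0): p = 157.
CS = ½(157 − 103)(216) = 5832.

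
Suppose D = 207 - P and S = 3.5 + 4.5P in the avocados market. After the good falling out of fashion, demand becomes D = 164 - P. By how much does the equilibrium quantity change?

Original equilibrium: P* = 37, Q* = 170.
New equilibrium: 164 - P = 3.5 + 4.5P, so 160.5 = 5.5P and P' = 321/11; Q' = 164 − 1(321/11) = 1483/11.
Change in quantity: 1483/11 − 170 = -387/11.

ΔQ = -387/11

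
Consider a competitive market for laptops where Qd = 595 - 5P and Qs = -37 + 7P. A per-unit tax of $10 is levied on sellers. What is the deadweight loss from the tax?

Deadweight loss = 875/6

Pre-tax equilibrium: P* = 158/3, Q* = 995/3.
Tax on sellers shifts supply to Qs = -37 + 7(P − 10) = -107 + 7P.
595 - 5P = -107 + 7P gives buyer price Pb = 58.5; sellers receive Ps = 58.5 − 10 = 48.5.
New quantity: Q = 595 − 5(58.5) = 302.5.
DWL = ½ × 10 × (995/3 − 302.5) = 875/6.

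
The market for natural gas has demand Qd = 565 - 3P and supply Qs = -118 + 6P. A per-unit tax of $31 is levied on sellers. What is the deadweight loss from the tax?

Pre-tax equilibrium: P* = 683/9, Q* = 1012/3.
Tax on sellers shifts supply to Qs = -118 + 6(P − 31) = -304 + 6P.
565 - 3P = -304 + 6P gives buyer price Pb = 869/9; sellers receive Ps = 869/9 − 31 = 590/9.
New quantity: Q = 565 − 3(869/9) = 826/3.
DWL = ½ × 31 × (1012/3 − 826/3) = 961.

Deadweight loss = 961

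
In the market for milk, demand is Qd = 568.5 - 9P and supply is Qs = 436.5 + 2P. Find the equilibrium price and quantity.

Set Qd = Qs: 568.5 - 9P = 436.5 + 2P.
132 = 11P, so P* = 12.
Q* = 568.5 − 9(12) = 460.5.

P* = 12, Q* = 460.5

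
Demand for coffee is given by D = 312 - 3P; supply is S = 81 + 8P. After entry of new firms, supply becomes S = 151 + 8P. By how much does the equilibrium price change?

Original equilibrium: P* = 21, Q* = 249.
New equilibrium: 312 - 3P = 151 + 8P, so 161 = 11P and P' = 161/11; Q' = 312 − 3(161/11) = 2949/11.
Change in price: 161/11 − 21 = -70/11.

ΔP = -70/11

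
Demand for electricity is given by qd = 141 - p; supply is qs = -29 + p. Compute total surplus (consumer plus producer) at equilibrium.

Equilibrium: 141 - p = -29 + p gives p* = 85, q* = 56.
Demand choke price: p = 141; supply starts at p = 29.
CS = ½(141 − 85)(56) = 1568; PS = ½(85 − 29)(56) = 1568.

Total surplus = 3136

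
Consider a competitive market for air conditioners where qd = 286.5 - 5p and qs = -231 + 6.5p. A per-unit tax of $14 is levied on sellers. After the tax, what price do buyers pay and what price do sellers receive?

Pre-tax equilibrium: p* = 45, q* = 61.5.
Tax on sellers shifts supply to qs = -231 + 6.5(p − 14) = -322 + 6.5p.
286.5 - 5p = -322 + 6.5p gives buyer price pb = 1217/23; sellers receive ps = 1217/23 − 14 = 895/23.
New quantity: q = 286.5 − 5(1217/23) = 1009/46.

Buyers pay 1217/23, sellers receive 895/23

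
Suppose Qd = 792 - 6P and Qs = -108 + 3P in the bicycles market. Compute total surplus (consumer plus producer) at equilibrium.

Total surplus = 9216

Equilibrium: 792 - 6P = -108 + 3P gives P* = 100, Q* = 192.
Demand choke price: P = 132; supply starts at P = 36.
CS = ½(132 − 100)(192) = 3072; PS = ½(100 − 36)(192) = 6144.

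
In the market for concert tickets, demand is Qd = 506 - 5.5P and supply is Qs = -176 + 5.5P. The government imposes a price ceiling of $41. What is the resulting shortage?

Shortage = 231

Equilibrium price would be P* = 62, so the ceiling at 41 binds.
At P = 41: Qd = 506 − 5.5(41) = 280.5, Qs = -176 + 5.5(41) = 49.5.
Shortage = 280.5 − 49.5 = 231.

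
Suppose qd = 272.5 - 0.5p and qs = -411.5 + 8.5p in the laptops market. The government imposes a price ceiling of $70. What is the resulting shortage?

Equilibrium price would be p* = 76, so the ceiling at 70 binds.
At p = 70: qd = 272.5 − 0.5(70) = 237.5, qs = -411.5 + 8.5(70) = 183.5.
Shortage = 237.5 − 183.5 = 54.

Shortage = 54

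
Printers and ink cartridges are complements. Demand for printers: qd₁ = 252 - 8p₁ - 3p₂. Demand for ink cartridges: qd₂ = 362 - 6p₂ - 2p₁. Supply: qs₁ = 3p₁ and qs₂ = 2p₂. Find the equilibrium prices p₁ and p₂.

p₁ = 465/41, p₂ = 1739/41

Market 1: 252 - 8p₁ - 3p₂ = 3p₁ → 11p₁ + 3p₂ = 252.
Market 2: 8p₂ + 2p₁ = 362.
Eliminating p₂: 8×(1) − 3×(2) gives 82p₁ = 930, so p₁ = 465/41.
Back-substitute into (2): p₂ = (362 − 2×465/41) / 8 = 1739/41.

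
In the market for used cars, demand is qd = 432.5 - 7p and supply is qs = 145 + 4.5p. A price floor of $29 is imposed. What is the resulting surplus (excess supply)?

Surplus = 46

Equilibrium price would be p* = 25, so the floor at 29 binds.
At p = 29: qd = 229.5, qs = 275.5.
Surplus = 275.5 − 229.5 = 46.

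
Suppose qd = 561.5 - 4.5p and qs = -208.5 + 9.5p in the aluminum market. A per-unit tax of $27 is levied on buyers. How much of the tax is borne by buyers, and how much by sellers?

Buyers bear 513/28, sellers bear 243/28

Pre-tax equilibrium: p* = 55, q* = 314.
Tax on buyers shifts demand to qd = 561.5 − 4.5(p + 27) = 440 - 4.5p.
440 - 4.5p = -208.5 + 9.5p gives seller price ps = 1297/28; buyers pay pb = 1297/28 + 27 = 2053/28.
New quantity: q = 561.5 − 4.5(2053/28) = 12967/56.
Buyer burden = 2053/28 − 55 = 513/28; seller burden = 55 − 1297/28 = 243/28.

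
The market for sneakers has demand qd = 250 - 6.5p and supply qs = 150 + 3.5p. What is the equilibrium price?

Set qd = qs: 250 - 6.5p = 150 + 3.5p.
100 = 10p, so p* = 10.
q* = 250 − 6.5(10) = 185.

p* = 10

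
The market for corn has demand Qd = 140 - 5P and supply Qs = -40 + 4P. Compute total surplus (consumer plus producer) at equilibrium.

Total surplus = 360

Equilibrium: 140 - 5P = -40 + 4P gives P* = 20, Q* = 40.
Demand choke price: P = 28; supply starts at P = 10.
CS = ½(28 − 20)(40) = 160; PS = ½(20 − 10)(40) = 200.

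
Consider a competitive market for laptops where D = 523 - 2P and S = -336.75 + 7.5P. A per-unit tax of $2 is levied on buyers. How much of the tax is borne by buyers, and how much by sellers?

Buyers bear 30/19, sellers bear 8/19

Pre-tax equilibrium: P* = 90.5, Q* = 342.
Tax on buyers shifts demand to D = 523 − 2(P + 2) = 519 - 2P.
519 - 2P = -336.75 + 7.5P gives seller price Ps = 3423/38; buyers pay Pb = 3423/38 + 2 = 3499/38.
New quantity: Q = 523 − 2(3499/38) = 6438/19.
Buyer burden = 3499/38 − 90.5 = 30/19; seller burden = 90.5 − 3423/38 = 8/19.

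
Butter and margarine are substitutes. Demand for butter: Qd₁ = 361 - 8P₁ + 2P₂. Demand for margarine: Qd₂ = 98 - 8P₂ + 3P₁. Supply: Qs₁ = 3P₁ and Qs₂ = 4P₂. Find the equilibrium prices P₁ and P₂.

P₁ = 2264/63, P₂ = 2161/126

Market 1: 361 - 8P₁ + 2P₂ = 3P₁ → 11P₁ - 2P₂ = 361.
Market 2: 12P₂ - 3P₁ = 98.
Eliminating P₂: 12×(1) + 2×(2) gives 126P₁ = 4528, so P₁ = 2264/63.
Back-substitute into (2): P₂ = (98 + 3×2264/63) / 12 = 2161/126.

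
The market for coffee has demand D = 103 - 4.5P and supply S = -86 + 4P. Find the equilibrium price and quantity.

Set D = S: 103 - 4.5P = -86 + 4P.
189 = 8.5P, so P* = 378/17.
Q* = 103 − 4.5(378/17) = 50/17.

P* = 378/17, Q* = 50/17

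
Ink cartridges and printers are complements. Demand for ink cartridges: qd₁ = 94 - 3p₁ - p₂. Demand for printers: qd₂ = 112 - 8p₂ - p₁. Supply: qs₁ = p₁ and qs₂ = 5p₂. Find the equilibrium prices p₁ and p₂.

Market 1: 94 - 3p₁ - p₂ = p₁ → 4p₁ + p₂ = 94.
Market 2: 13p₂ + p₁ = 112.
Eliminating p₂: 13×(1) − 1×(2) gives 51p₁ = 1110, so p₁ = 370/17.
Back-substitute into (2): p₂ = (112 − 1×370/17) / 13 = 118/17.

p₁ = 370/17, p₂ = 118/17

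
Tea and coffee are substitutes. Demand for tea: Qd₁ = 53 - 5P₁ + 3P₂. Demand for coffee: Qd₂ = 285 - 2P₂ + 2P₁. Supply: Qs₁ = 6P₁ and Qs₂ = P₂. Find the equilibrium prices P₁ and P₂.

Market 1: 53 - 5P₁ + 3P₂ = 6P₁ → 11P₁ - 3P₂ = 53.
Market 2: 3P₂ - 2P₁ = 285.
Eliminating P₂: 3×(1) + 3×(2) gives 27P₁ = 1014, so P₁ = 338/9.
Back-substitute into (2): P₂ = (285 + 2×338/9) / 3 = 3241/27.

P₁ = 338/9, P₂ = 3241/27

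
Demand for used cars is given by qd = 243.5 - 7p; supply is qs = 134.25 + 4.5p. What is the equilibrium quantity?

q* = 177

Set qd = qs: 243.5 - 7p = 134.25 + 4.5p.
109.25 = 11.5p, so p* = 9.5.
q* = 243.5 − 7(9.5) = 177.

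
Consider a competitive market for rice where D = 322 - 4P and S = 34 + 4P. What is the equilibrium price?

Set D = S: 322 - 4P = 34 + 4P.
288 = 8P, so P* = 36.
Q* = 322 − 4(36) = 178.

P* = 36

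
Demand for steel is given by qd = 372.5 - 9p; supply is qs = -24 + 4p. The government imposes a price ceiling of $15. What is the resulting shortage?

Shortage = 201.5

Equilibrium price would be p* = 30.5, so the ceiling at 15 binds.
At p = 15: qd = 372.5 − 9(15) = 237.5, qs = -24 + 4(15) = 36.
Shortage = 237.5 − 36 = 201.5.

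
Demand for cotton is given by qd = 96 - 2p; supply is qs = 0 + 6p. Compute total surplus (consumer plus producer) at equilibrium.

Total surplus = 1728

Equilibrium: 96 - 2p = 0 + 6p gives p* = 12, q* = 72.
Demand choke price: p = 48; supply starts at p = 0.
CS = ½(48 − 12)(72) = 1296; PS = ½(12 − 0)(72) = 432.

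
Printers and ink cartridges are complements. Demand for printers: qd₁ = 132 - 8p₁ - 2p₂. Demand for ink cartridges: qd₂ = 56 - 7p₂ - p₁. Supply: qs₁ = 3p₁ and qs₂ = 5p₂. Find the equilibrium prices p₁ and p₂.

Market 1: 132 - 8p₁ - 2p₂ = 3p₁ → 11p₁ + 2p₂ = 132.
Market 2: 12p₂ + p₁ = 56.
Eliminating p₂: 12×(1) − 2×(2) gives 130p₁ = 1472, so p₁ = 736/65.
Back-substitute into (2): p₂ = (56 − 1×736/65) / 12 = 242/65.

p₁ = 736/65, p₂ = 242/65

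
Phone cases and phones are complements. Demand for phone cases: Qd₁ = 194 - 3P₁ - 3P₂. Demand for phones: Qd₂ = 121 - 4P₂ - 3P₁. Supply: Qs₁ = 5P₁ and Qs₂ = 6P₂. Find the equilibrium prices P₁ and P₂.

Market 1: 194 - 3P₁ - 3P₂ = 5P₁ → 8P₁ + 3P₂ = 194.
Market 2: 10P₂ + 3P₁ = 121.
Eliminating P₂: 10×(1) − 3×(2) gives 71P₁ = 1577, so P₁ = 1577/71.
Back-substitute into (2): P₂ = (121 − 3×1577/71) / 10 = 386/71.

P₁ = 1577/71, P₂ = 386/71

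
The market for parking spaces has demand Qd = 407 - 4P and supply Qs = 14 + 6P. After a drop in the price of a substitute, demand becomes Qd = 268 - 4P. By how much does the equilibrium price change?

ΔP = -13.9

Original equilibrium: P* = 39.3, Q* = 249.8.
New equilibrium: 268 - 4P = 14 + 6P, so 254 = 10P and P' = 25.4; Q' = 268 − 4(25.4) = 166.4.
Change in price: 25.4 − 39.3 = -13.9.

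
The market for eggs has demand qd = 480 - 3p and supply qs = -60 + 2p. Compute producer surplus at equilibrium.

Equilibrium: 480 - 3p = -60 + 2p gives p* = 108, q* = 156.
Supply starts at p = 30 (where qs = 0).
PS = ½(108 − 30)(156) = 6084.

Producer surplus = 6084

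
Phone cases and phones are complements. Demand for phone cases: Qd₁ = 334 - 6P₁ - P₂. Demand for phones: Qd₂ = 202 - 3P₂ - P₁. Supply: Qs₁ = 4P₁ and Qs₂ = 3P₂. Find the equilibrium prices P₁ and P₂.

P₁ = 1802/59, P₂ = 1686/59

Market 1: 334 - 6P₁ - P₂ = 4P₁ → 10P₁ + P₂ = 334.
Market 2: 6P₂ + P₁ = 202.
Eliminating P₂: 6×(1) − 1×(2) gives 59P₁ = 1802, so P₁ = 1802/59.
Back-substitute into (2): P₂ = (202 − 1×1802/59) / 6 = 1686/59.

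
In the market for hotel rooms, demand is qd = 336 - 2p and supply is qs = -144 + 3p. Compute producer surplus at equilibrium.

Producer surplus = 3456

Equilibrium: 336 - 2p = -144 + 3p gives p* = 96, q* = 144.
Supply starts at p = 48 (where qs = 0).
PS = ½(96 − 48)(144) = 3456.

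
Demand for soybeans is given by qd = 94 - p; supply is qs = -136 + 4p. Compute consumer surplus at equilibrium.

Equilibrium: 94 - p = -136 + 4p gives p* = 46, q* = 48.
Demand choke price (qd = 0): p = 94.
CS = ½(94 − 46)(48) = 1152.

Consumer surplus = 1152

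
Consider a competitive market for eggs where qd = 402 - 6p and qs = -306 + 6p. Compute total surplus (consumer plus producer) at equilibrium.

Total surplus = 384

Equilibrium: 402 - 6p = -306 + 6p gives p* = 59, q* = 48.
Demand choke price: p = 67; supply starts at p = 51.
CS = ½(67 − 59)(48) = 192; PS = ½(59 − 51)(48) = 192.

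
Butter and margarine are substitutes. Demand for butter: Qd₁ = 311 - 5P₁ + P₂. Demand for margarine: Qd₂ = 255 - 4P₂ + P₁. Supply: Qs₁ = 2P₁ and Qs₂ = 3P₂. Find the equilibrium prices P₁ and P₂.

P₁ = 152/3, P₂ = 131/3

Market 1: 311 - 5P₁ + P₂ = 2P₁ → 7P₁ - P₂ = 311.
Market 2: 7P₂ - P₁ = 255.
Eliminating P₂: 7×(1) + 1×(2) gives 48P₁ = 2432, so P₁ = 152/3.
Back-substitute into (2): P₂ = (255 + 1×152/3) / 7 = 131/3.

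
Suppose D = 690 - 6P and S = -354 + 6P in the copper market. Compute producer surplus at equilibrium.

Equilibrium: 690 - 6P = -354 + 6P gives P* = 87, Q* = 168.
Supply starts at P = 59 (where S = 0).
PS = ½(87 − 59)(168) = 2352.

Producer surplus = 2352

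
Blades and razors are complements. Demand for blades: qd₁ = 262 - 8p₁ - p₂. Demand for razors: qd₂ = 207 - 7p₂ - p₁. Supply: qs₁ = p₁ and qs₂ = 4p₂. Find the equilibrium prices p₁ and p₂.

p₁ = 2675/98, p₂ = 1601/98

Market 1: 262 - 8p₁ - p₂ = p₁ → 9p₁ + p₂ = 262.
Market 2: 11p₂ + p₁ = 207.
Eliminating p₂: 11×(1) − 1×(2) gives 98p₁ = 2675, so p₁ = 2675/98.
Back-substitute into (2): p₂ = (207 − 1×2675/98) / 11 = 1601/98.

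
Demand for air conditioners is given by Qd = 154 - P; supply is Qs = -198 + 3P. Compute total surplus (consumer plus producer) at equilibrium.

Total surplus = 2904

Equilibrium: 154 - P = -198 + 3P gives P* = 88, Q* = 66.
Demand choke price: P = 154; supply starts at P = 66.
CS = ½(154 − 88)(66) = 2178; PS = ½(88 − 66)(66) = 726.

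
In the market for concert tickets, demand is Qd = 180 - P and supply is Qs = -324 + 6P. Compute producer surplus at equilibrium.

Equilibrium: 180 - P = -324 + 6P gives P* = 72, Q* = 108.
Supply starts at P = 54 (where Qs = 0).
PS = ½(72 − 54)(108) = 972.

Producer surplus = 972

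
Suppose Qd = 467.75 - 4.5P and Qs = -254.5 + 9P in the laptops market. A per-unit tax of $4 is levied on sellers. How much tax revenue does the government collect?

Pre-tax equilibrium: P* = 53.5, Q* = 227.
Tax on sellers shifts supply to Qs = -254.5 + 9(P − 4) = -290.5 + 9P.
467.75 - 4.5P = -290.5 + 9P gives buyer price Pb = 337/6; sellers receive Ps = 337/6 − 4 = 313/6.
New quantity: Q = 467.75 − 4.5(337/6) = 215.
Revenue = 4 × 215 = 860.

Tax revenue = 860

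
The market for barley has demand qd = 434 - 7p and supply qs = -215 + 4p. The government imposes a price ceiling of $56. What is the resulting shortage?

Shortage = 33

Equilibrium price would be p* = 59, so the ceiling at 56 binds.
At p = 56: qd = 434 − 7(56) = 42, qs = -215 + 4(56) = 9.
Shortage = 42 − 9 = 33.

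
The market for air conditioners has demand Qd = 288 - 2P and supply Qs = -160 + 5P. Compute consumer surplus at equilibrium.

Consumer surplus = 6400

Equilibrium: 288 - 2P = -160 + 5P gives P* = 64, Q* = 160.
Demand choke price (Qd = 0): P = 144.
CS = ½(144 − 64)(160) = 6400.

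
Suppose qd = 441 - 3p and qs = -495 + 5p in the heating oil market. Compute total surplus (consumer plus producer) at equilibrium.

Equilibrium: 441 - 3p = -495 + 5p gives p* = 117, q* = 90.
Demand choke price: p = 147; supply starts at p = 99.
CS = ½(147 − 117)(90) = 1350; PS = ½(117 − 99)(90) = 810.

Total surplus = 2160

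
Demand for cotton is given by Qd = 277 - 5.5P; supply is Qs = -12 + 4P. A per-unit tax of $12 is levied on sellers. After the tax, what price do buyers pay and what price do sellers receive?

Buyers pay 674/19, sellers receive 446/19

Pre-tax equilibrium: P* = 578/19, Q* = 2084/19.
Tax on sellers shifts supply to Qs = -12 + 4(P − 12) = -60 + 4P.
277 - 5.5P = -60 + 4P gives buyer price Pb = 674/19; sellers receive Ps = 674/19 − 12 = 446/19.
New quantity: Q = 277 − 5.5(674/19) = 1556/19.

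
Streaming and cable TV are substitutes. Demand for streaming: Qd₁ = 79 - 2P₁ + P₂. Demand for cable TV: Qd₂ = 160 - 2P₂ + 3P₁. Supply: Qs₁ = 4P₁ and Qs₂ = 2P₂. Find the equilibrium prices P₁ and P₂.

P₁ = 68/3, P₂ = 57

Market 1: 79 - 2P₁ + P₂ = 4P₁ → 6P₁ - P₂ = 79.
Market 2: 4P₂ - 3P₁ = 160.
Eliminating P₂: 4×(1) + 1×(2) gives 21P₁ = 476, so P₁ = 68/3.
Back-substitute into (2): P₂ = (160 + 3×68/3) / 4 = 57.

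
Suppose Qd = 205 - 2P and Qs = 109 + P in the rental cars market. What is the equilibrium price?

P* = 32

Set Qd = Qs: 205 - 2P = 109 + P.
96 = 3P, so P* = 32.
Q* = 205 − 2(32) = 141.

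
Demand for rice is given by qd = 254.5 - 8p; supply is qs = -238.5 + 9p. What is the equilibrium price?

Set qd = qs: 254.5 - 8p = -238.5 + 9p.
493 = 17p, so p* = 29.
q* = 254.5 − 8(29) = 22.5.

p* = 29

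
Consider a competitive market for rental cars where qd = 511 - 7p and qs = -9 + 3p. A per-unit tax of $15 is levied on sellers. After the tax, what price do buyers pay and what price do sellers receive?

Buyers pay $56.5, sellers receive $41.5

Pre-tax equilibrium: p* = 52, q* = 147.
Tax on sellers shifts supply to qs = -9 + 3(p − 15) = -54 + 3p.
511 - 7p = -54 + 3p gives buyer price pb = 56.5; sellers receive ps = 56.5 − 15 = 41.5.
New quantity: q = 511 − 7(56.5) = 115.5.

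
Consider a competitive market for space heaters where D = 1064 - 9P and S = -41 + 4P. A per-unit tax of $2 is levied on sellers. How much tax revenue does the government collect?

Tax revenue = 7630/13

Pre-tax equilibrium: P* = 85, Q* = 299.
Tax on sellers shifts supply to S = -41 + 4(P − 2) = -49 + 4P.
1064 - 9P = -49 + 4P gives buyer price Pb = 1113/13; sellers receive Ps = 1113/13 − 2 = 1087/13.
New quantity: Q = 1064 − 9(1113/13) = 3815/13.
Revenue = 2 × 3815/13 = 7630/13.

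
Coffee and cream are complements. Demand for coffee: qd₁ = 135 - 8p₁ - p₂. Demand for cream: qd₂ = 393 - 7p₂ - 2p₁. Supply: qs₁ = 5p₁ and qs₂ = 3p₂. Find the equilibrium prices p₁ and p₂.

Market 1: 135 - 8p₁ - p₂ = 5p₁ → 13p₁ + p₂ = 135.
Market 2: 10p₂ + 2p₁ = 393.
Eliminating p₂: 10×(1) − 1×(2) gives 128p₁ = 957, so p₁ = 7.4765625.
Back-substitute into (2): p₂ = (393 − 2×7.4765625) / 10 = 37.8046875.

p₁ = 7.4765625, p₂ = 37.8046875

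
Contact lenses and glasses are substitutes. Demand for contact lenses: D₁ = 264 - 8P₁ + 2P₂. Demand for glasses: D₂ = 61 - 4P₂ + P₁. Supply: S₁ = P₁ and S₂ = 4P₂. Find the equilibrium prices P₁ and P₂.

Market 1: 264 - 8P₁ + 2P₂ = P₁ → 9P₁ - 2P₂ = 264.
Market 2: 8P₂ - P₁ = 61.
Eliminating P₂: 8×(1) + 2×(2) gives 70P₁ = 2234, so P₁ = 1117/35.
Back-substitute into (2): P₂ = (61 + 1×1117/35) / 8 = 813/70.

P₁ = 1117/35, P₂ = 813/70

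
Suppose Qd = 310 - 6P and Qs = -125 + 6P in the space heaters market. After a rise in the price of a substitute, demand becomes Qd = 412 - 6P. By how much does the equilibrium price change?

Original equilibrium: P* = 36.25, Q* = 92.5.
New equilibrium: 412 - 6P = -125 + 6P, so 537 = 12P and P' = 44.75; Q' = 412 − 6(44.75) = 143.5.
Change in price: 44.75 − 36.25 = 8.5.

ΔP = 8.5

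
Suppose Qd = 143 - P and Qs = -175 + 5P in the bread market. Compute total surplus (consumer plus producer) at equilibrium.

Total surplus = 4860

Equilibrium: 143 - P = -175 + 5P gives P* = 53, Q* = 90.
Demand choke price: P = 143; supply starts at P = 35.
CS = ½(143 − 53)(90) = 4050; PS = ½(53 − 35)(90) = 810.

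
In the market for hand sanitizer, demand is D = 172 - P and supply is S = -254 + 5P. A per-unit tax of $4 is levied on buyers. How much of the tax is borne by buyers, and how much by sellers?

Buyers bear 10/3, sellers bear 2/3

Pre-tax equilibrium: P* = 71, Q* = 101.
Tax on buyers shifts demand to D = 172 − 1(P + 4) = 168 - P.
168 - P = -254 + 5P gives seller price Ps = 211/3; buyers pay Pb = 211/3 + 4 = 223/3.
New quantity: Q = 172 − 1(223/3) = 293/3.
Buyer burden = 223/3 − 71 = 10/3; seller burden = 71 − 211/3 = 2/3.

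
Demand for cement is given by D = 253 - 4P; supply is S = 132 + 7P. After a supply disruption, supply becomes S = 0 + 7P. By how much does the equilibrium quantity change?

Original equilibrium: P* = 11, Q* = 209.
New equilibrium: 253 - 4P = 0 + 7P, so 253 = 11P and P' = 23; Q' = 253 − 4(23) = 161.
Change in quantity: 161 − 209 = -48.

ΔQ = -48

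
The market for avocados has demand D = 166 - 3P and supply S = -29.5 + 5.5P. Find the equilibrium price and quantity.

P* = 23, Q* = 97

Set D = S: 166 - 3P = -29.5 + 5.5P.
195.5 = 8.5P, so P* = 23.
Q* = 166 − 3(23) = 97.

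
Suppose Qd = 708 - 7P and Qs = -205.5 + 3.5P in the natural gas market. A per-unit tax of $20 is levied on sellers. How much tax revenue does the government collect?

Pre-tax equilibrium: P* = 87, Q* = 99.
Tax on sellers shifts supply to Qs = -205.5 + 3.5(P − 20) = -275.5 + 3.5P.
708 - 7P = -275.5 + 3.5P gives buyer price Pb = 281/3; sellers receive Ps = 281/3 − 20 = 221/3.
New quantity: Q = 708 − 7(281/3) = 157/3.
Revenue = 20 × 157/3 = 3140/3.

Tax revenue = 3140/3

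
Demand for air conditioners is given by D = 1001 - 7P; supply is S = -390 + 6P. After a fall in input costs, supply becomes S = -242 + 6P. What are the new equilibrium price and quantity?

Original equilibrium: P* = 107, Q* = 252.
New equilibrium: 1001 - 7P = -242 + 6P, so 1243 = 13P and P' = 1243/13; Q' = 1001 − 7(1243/13) = 4312/13.

P' = 1243/13, Q' = 4312/13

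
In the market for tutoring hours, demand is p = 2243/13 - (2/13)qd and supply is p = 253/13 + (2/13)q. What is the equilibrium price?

Set the two price expressions equal: 2243/13 - (2/13)q = 253/13 + (2/13)q.
1990/13 = (4/13)q, so q* = 497.5.
p* = 2243/13 − (2/13)(497.5) = 96.

p* = 96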